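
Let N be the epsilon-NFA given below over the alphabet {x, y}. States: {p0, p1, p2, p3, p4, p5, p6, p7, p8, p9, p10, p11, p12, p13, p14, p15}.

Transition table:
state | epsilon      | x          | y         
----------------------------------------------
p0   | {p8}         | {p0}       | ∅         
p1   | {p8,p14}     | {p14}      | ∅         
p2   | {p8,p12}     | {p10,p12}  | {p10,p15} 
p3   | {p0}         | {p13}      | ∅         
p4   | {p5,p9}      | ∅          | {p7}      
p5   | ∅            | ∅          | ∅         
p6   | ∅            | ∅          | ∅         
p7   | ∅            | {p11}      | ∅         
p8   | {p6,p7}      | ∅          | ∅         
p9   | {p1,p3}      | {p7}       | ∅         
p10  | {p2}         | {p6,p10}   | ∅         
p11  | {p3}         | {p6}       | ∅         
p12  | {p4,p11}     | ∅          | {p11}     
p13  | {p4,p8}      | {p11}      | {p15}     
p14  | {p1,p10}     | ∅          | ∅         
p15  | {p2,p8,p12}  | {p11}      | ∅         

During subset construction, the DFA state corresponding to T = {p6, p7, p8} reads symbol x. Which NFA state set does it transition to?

{p0, p3, p6, p7, p8, p11}

p7 on x → {p11}.
No x-transition from p6, p8.
Union after reading x: {p11}.
Now take the epsilon-closure:
From p11 via epsilon: add p3.
From p3 via epsilon: add p0.
From p0 via epsilon: add p8.
From p8 via epsilon: add p6, p7.
No new states can be added; the closed set is {p0, p3, p6, p7, p8, p11}.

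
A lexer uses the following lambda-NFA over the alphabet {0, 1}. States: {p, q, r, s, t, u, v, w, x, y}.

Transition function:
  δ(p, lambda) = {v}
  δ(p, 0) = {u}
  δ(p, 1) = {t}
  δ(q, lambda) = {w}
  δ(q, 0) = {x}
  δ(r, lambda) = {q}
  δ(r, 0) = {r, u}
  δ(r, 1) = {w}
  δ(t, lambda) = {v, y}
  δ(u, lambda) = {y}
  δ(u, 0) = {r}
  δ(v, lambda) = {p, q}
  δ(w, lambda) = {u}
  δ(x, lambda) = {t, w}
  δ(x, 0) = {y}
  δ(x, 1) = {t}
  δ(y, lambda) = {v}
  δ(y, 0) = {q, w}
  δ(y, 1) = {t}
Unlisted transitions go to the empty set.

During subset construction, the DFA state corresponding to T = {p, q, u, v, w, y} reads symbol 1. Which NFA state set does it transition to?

{p, q, t, u, v, w, y}

p on 1 → {t}.
y on 1 → {t}.
No 1-transition from q, u, v, w.
Union after reading 1: {t}.
Now take the lambda-closure:
From t via lambda: add v, y.
From v via lambda: add p, q.
From q via lambda: add w.
From w via lambda: add u.
No new states can be added; the closed set is {p, q, t, u, v, w, y}.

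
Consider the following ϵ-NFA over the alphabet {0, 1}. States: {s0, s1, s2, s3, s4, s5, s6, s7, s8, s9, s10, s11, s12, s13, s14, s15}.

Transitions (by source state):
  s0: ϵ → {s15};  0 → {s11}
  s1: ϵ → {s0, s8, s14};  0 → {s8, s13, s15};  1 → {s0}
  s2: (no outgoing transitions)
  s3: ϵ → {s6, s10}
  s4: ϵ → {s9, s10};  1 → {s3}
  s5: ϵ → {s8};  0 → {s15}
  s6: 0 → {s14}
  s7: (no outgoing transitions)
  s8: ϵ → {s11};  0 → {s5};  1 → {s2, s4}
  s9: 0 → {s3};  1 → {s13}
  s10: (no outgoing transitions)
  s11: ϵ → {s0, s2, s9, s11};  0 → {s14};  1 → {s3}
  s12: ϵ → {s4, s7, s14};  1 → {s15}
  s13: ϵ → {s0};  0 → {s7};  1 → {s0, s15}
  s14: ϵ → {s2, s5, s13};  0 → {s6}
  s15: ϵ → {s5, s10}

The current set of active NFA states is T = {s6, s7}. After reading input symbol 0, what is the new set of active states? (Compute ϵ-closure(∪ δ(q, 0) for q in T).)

s6 on 0 → {s14}.
No 0-transition from s7.
Union after reading 0: {s14}.
Now take the ϵ-closure:
From s14 via ϵ: add s2, s5, s13.
From s5 via ϵ: add s8.
From s13 via ϵ: add s0.
From s0 via ϵ: add s15.
From s8 via ϵ: add s11.
From s11 via ϵ: add s9.
From s15 via ϵ: add s10.
No new states can be added; the closed set is {s0, s2, s5, s8, s9, s10, s11, s13, s14, s15}.

{s0, s2, s5, s8, s9, s10, s11, s13, s14, s15}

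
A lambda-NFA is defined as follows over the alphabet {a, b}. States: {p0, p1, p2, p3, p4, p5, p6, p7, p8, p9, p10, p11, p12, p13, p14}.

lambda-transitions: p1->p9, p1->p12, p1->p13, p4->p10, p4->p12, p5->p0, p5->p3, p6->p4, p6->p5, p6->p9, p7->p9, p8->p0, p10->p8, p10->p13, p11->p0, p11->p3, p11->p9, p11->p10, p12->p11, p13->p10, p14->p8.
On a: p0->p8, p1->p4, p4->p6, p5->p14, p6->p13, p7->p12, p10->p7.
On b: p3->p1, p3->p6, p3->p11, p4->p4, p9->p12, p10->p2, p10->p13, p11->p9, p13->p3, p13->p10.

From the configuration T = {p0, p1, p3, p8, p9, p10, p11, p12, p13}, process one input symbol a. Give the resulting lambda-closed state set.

p0 on a → {p8}.
p1 on a → {p4}.
p10 on a → {p7}.
No a-transition from p3, p8, p9, p11, p12, p13.
Union after reading a: {p4, p7, p8}.
Now take the lambda-closure:
From p4 via lambda: add p10, p12.
From p7 via lambda: add p9.
From p8 via lambda: add p0.
From p10 via lambda: add p13.
From p12 via lambda: add p11.
From p11 via lambda: add p3.
No new states can be added; the closed set is {p0, p3, p4, p7, p8, p9, p10, p11, p12, p13}.

{p0, p3, p4, p7, p8, p9, p10, p11, p12, p13}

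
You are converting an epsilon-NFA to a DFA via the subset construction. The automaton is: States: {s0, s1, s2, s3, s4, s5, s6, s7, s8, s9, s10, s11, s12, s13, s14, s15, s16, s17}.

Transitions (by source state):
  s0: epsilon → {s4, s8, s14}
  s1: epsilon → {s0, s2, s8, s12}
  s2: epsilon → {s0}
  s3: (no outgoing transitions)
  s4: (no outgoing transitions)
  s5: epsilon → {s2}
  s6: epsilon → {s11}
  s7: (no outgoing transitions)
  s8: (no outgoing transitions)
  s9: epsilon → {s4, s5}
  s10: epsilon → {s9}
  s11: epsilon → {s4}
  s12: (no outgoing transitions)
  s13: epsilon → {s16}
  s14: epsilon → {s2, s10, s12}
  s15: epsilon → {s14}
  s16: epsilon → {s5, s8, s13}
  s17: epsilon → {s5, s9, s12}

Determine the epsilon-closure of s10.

{s0, s2, s4, s5, s8, s9, s10, s12, s14}

Start with {s10}.
From s10 via epsilon: add s9.
From s9 via epsilon: add s4, s5.
From s5 via epsilon: add s2.
From s2 via epsilon: add s0.
From s0 via epsilon: add s8, s14.
From s14 via epsilon: add s12.
No new states can be added; the closed set is {s0, s2, s4, s5, s8, s9, s10, s12, s14}.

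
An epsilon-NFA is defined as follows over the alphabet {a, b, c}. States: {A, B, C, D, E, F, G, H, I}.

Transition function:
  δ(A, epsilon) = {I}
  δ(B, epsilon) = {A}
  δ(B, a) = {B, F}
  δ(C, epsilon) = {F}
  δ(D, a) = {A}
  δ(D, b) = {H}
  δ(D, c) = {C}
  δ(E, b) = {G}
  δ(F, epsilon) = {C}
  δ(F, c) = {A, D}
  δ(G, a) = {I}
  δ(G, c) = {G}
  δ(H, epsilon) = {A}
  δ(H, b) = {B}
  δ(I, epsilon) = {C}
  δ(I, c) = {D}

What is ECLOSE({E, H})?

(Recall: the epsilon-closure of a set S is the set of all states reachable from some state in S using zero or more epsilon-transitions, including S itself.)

{A, C, E, F, H, I}

Start with {E, H}.
From H via epsilon: add A.
From A via epsilon: add I.
From I via epsilon: add C.
From C via epsilon: add F.
No new states can be added; the closed set is {A, C, E, F, H, I}.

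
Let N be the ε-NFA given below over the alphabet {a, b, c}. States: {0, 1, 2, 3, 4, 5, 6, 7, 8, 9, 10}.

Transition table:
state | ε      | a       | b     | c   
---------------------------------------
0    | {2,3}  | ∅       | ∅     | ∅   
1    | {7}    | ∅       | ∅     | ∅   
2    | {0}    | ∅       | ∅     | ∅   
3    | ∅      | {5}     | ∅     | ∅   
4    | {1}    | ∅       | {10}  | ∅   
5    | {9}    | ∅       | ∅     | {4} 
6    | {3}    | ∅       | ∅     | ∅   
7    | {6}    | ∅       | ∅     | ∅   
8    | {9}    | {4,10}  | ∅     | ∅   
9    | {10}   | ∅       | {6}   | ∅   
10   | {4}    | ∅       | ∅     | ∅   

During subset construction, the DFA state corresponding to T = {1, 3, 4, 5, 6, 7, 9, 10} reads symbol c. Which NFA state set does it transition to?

{1, 3, 4, 6, 7}

5 on c → {4}.
No c-transition from 1, 3, 4, 6, 7, 9, 10.
Union after reading c: {4}.
Now take the ε-closure:
From 4 via ε: add 1.
From 1 via ε: add 7.
From 7 via ε: add 6.
From 6 via ε: add 3.
No new states can be added; the closed set is {1, 3, 4, 6, 7}.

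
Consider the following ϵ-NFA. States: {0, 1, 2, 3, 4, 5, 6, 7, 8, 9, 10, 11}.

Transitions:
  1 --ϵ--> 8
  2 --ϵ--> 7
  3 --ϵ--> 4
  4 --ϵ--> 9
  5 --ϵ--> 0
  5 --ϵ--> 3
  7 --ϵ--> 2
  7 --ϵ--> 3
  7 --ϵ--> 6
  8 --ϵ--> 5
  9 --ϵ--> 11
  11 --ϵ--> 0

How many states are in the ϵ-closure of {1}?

8

Start with {1}.
From 1 via ϵ: add 8.
From 8 via ϵ: add 5.
From 5 via ϵ: add 0, 3.
From 3 via ϵ: add 4.
From 4 via ϵ: add 9.
From 9 via ϵ: add 11.
ϵ-closure = {0, 1, 3, 4, 5, 8, 9, 11}, which has 8 states.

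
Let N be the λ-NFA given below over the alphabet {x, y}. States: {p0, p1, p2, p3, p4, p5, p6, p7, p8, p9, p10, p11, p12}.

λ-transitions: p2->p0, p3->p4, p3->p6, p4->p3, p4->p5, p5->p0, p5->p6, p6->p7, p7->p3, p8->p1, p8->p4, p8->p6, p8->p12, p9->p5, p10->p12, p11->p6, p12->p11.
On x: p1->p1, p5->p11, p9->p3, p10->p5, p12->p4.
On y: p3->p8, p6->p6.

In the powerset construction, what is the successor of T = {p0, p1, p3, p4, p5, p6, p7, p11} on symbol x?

{p0, p1, p3, p4, p5, p6, p7, p11}

p1 on x → {p1}.
p5 on x → {p11}.
No x-transition from p0, p3, p4, p6, p7, p11.
Union after reading x: {p1, p11}.
Now take the λ-closure:
From p11 via λ: add p6.
From p6 via λ: add p7.
From p7 via λ: add p3.
From p3 via λ: add p4.
From p4 via λ: add p5.
From p5 via λ: add p0.
No new states can be added; the closed set is {p0, p1, p3, p4, p5, p6, p7, p11}.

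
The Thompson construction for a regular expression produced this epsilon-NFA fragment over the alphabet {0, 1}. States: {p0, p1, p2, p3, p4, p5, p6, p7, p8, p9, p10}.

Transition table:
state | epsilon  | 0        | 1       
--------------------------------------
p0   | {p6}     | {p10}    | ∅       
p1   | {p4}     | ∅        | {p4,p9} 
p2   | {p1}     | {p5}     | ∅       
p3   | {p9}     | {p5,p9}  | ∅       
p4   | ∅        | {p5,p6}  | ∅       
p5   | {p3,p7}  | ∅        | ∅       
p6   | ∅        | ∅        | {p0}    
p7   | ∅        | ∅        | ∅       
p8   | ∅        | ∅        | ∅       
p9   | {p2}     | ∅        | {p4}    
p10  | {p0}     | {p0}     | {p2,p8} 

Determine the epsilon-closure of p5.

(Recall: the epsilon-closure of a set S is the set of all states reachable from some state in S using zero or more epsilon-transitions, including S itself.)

{p1, p2, p3, p4, p5, p7, p9}

Start with {p5}.
From p5 via epsilon: add p3, p7.
From p3 via epsilon: add p9.
From p9 via epsilon: add p2.
From p2 via epsilon: add p1.
From p1 via epsilon: add p4.
No new states can be added; the closed set is {p1, p2, p3, p4, p5, p7, p9}.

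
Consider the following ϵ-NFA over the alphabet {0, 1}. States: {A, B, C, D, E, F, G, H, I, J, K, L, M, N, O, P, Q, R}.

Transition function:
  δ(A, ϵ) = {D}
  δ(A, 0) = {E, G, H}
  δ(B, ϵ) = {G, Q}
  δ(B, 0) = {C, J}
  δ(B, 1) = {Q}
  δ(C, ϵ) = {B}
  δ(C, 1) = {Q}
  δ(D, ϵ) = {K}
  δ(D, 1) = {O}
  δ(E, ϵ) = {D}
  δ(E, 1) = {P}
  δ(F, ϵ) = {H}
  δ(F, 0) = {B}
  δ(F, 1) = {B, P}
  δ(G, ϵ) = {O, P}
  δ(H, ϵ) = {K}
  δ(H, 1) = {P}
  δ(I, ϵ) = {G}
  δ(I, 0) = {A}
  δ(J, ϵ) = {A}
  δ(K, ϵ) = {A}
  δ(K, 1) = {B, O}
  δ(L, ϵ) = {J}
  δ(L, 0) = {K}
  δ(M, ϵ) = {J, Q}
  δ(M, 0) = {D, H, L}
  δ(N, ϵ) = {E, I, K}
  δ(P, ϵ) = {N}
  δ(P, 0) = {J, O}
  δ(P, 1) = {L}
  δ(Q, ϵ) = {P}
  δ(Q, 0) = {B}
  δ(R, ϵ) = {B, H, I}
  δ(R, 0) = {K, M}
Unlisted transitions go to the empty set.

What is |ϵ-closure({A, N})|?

9

Start with {A, N}.
From A via ϵ: add D.
From N via ϵ: add E, I, K.
From I via ϵ: add G.
From G via ϵ: add O, P.
ϵ-closure = {A, D, E, G, I, K, N, O, P}, which has 9 states.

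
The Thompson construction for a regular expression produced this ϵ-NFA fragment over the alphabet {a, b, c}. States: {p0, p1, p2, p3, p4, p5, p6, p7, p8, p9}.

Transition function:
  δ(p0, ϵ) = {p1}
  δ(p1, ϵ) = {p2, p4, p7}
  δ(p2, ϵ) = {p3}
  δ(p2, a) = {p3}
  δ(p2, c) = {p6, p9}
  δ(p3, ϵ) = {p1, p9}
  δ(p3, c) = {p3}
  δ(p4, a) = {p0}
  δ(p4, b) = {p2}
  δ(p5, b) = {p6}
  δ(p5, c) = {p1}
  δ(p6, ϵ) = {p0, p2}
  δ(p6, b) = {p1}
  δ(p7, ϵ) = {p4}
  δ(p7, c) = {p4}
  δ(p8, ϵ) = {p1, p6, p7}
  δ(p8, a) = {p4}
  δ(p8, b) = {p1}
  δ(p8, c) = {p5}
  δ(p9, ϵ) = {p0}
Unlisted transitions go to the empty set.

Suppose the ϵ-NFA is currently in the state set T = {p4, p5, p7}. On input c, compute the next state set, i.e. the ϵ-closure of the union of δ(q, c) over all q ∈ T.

p5 on c → {p1}.
p7 on c → {p4}.
No c-transition from p4.
Union after reading c: {p1, p4}.
Now take the ϵ-closure:
From p1 via ϵ: add p2, p7.
From p2 via ϵ: add p3.
From p3 via ϵ: add p9.
From p9 via ϵ: add p0.
No new states can be added; the closed set is {p0, p1, p2, p3, p4, p7, p9}.

{p0, p1, p2, p3, p4, p7, p9}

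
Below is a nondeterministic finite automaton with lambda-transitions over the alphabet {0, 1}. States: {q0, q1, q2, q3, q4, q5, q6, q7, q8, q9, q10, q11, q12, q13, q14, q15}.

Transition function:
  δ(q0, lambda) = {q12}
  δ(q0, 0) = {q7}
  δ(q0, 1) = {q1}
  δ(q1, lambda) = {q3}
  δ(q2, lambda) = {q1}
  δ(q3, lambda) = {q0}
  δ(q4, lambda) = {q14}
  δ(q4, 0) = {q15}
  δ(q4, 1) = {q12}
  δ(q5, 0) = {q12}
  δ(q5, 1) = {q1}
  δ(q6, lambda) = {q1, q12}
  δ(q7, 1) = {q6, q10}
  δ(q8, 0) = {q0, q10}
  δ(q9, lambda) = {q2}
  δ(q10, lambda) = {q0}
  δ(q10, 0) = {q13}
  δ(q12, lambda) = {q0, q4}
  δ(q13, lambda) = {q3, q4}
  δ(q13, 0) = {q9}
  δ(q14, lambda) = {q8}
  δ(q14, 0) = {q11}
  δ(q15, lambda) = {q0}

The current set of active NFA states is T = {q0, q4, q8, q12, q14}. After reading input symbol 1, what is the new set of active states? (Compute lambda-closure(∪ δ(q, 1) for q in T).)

{q0, q1, q3, q4, q8, q12, q14}

q0 on 1 → {q1}.
q4 on 1 → {q12}.
No 1-transition from q8, q12, q14.
Union after reading 1: {q1, q12}.
Now take the lambda-closure:
From q1 via lambda: add q3.
From q12 via lambda: add q0, q4.
From q4 via lambda: add q14.
From q14 via lambda: add q8.
No new states can be added; the closed set is {q0, q1, q3, q4, q8, q12, q14}.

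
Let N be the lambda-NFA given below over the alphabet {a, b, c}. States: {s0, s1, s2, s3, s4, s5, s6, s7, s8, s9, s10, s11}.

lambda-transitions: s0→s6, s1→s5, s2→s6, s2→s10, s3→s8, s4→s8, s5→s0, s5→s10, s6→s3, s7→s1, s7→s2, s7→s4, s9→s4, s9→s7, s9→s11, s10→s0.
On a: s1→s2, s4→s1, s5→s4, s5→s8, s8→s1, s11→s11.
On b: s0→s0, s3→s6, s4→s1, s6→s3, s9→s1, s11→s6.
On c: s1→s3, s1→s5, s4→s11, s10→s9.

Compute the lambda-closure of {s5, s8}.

{s0, s3, s5, s6, s8, s10}

Start with {s5, s8}.
From s5 via lambda: add s0, s10.
From s0 via lambda: add s6.
From s6 via lambda: add s3.
No new states can be added; the closed set is {s0, s3, s5, s6, s8, s10}.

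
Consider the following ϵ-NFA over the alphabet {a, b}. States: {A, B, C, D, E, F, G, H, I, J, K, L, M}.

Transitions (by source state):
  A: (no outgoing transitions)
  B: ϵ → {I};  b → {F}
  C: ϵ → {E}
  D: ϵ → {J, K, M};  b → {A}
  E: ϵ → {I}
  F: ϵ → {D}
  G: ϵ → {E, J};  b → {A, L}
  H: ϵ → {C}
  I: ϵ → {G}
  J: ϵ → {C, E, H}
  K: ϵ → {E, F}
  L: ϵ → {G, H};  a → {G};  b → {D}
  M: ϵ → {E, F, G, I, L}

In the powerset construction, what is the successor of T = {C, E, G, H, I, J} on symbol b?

{A, C, E, G, H, I, J, L}

G on b → {A, L}.
No b-transition from C, E, H, I, J.
Union after reading b: {A, L}.
Now take the ϵ-closure:
From L via ϵ: add G, H.
From G via ϵ: add E, J.
From H via ϵ: add C.
From E via ϵ: add I.
No new states can be added; the closed set is {A, C, E, G, H, I, J, L}.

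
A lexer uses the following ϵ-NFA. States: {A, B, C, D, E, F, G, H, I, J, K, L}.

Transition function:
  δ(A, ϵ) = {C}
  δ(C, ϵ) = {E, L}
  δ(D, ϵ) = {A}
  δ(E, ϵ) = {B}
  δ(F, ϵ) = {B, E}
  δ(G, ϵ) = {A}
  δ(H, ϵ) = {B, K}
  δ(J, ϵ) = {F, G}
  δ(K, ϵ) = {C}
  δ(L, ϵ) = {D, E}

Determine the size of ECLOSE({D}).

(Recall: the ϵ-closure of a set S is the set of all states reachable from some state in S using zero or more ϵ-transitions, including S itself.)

6

Start with {D}.
From D via ϵ: add A.
From A via ϵ: add C.
From C via ϵ: add E, L.
From E via ϵ: add B.
ϵ-closure = {A, B, C, D, E, L}, which has 6 states.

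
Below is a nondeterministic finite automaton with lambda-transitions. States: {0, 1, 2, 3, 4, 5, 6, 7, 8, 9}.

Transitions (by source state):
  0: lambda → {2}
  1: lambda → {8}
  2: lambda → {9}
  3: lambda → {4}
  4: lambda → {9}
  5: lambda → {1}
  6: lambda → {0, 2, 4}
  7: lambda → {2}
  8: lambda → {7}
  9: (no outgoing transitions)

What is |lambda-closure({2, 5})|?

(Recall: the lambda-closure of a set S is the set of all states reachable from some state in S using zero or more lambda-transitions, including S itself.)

Start with {2, 5}.
From 2 via lambda: add 9.
From 5 via lambda: add 1.
From 1 via lambda: add 8.
From 8 via lambda: add 7.
lambda-closure = {1, 2, 5, 7, 8, 9}, which has 6 states.

6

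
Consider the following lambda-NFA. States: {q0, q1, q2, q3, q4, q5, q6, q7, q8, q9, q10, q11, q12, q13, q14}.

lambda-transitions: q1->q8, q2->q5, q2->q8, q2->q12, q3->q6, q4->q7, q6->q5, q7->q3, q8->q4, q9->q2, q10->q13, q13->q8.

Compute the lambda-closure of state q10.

{q3, q4, q5, q6, q7, q8, q10, q13}

Start with {q10}.
From q10 via lambda: add q13.
From q13 via lambda: add q8.
From q8 via lambda: add q4.
From q4 via lambda: add q7.
From q7 via lambda: add q3.
From q3 via lambda: add q6.
From q6 via lambda: add q5.
No new states can be added; the closed set is {q3, q4, q5, q6, q7, q8, q10, q13}.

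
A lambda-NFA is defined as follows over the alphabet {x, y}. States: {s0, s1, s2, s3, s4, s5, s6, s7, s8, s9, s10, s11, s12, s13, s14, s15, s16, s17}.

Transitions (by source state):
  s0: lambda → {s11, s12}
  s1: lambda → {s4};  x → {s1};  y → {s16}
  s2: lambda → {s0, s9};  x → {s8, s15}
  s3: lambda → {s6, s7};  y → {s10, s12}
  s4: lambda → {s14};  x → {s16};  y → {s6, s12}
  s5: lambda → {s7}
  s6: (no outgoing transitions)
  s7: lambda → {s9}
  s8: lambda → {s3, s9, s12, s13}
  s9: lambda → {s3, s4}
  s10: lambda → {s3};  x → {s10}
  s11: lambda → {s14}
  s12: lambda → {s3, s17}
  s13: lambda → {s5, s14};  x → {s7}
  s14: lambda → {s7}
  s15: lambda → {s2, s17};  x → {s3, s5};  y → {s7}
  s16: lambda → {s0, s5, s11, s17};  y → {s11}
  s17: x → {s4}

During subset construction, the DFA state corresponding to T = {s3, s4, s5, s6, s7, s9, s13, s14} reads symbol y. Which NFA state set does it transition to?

s3 on y → {s10, s12}.
s4 on y → {s6, s12}.
No y-transition from s5, s6, s7, s9, s13, s14.
Union after reading y: {s6, s10, s12}.
Now take the lambda-closure:
From s10 via lambda: add s3.
From s12 via lambda: add s17.
From s3 via lambda: add s7.
From s7 via lambda: add s9.
From s9 via lambda: add s4.
From s4 via lambda: add s14.
No new states can be added; the closed set is {s3, s4, s6, s7, s9, s10, s12, s14, s17}.

{s3, s4, s6, s7, s9, s10, s12, s14, s17}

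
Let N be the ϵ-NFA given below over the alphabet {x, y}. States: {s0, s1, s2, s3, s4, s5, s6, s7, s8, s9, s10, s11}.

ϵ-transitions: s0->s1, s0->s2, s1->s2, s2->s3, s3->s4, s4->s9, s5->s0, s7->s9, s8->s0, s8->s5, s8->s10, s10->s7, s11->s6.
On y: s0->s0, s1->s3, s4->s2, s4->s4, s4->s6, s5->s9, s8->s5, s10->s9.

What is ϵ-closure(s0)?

{s0, s1, s2, s3, s4, s9}

Start with {s0}.
From s0 via ϵ: add s1, s2.
From s2 via ϵ: add s3.
From s3 via ϵ: add s4.
From s4 via ϵ: add s9.
No new states can be added; the closed set is {s0, s1, s2, s3, s4, s9}.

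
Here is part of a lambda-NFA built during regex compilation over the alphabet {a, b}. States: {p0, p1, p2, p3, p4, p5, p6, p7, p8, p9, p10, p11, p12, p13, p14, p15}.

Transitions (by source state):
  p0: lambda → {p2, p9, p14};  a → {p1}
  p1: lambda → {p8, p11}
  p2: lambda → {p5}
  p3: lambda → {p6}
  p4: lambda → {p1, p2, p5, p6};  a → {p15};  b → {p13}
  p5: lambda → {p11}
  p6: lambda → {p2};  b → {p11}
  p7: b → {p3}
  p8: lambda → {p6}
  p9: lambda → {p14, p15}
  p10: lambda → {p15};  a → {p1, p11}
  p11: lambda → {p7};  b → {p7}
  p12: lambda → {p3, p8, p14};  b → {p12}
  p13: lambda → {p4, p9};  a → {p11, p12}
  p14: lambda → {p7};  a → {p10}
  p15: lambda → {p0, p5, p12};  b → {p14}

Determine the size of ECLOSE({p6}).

5

Start with {p6}.
From p6 via lambda: add p2.
From p2 via lambda: add p5.
From p5 via lambda: add p11.
From p11 via lambda: add p7.
lambda-closure = {p2, p5, p6, p7, p11}, which has 5 states.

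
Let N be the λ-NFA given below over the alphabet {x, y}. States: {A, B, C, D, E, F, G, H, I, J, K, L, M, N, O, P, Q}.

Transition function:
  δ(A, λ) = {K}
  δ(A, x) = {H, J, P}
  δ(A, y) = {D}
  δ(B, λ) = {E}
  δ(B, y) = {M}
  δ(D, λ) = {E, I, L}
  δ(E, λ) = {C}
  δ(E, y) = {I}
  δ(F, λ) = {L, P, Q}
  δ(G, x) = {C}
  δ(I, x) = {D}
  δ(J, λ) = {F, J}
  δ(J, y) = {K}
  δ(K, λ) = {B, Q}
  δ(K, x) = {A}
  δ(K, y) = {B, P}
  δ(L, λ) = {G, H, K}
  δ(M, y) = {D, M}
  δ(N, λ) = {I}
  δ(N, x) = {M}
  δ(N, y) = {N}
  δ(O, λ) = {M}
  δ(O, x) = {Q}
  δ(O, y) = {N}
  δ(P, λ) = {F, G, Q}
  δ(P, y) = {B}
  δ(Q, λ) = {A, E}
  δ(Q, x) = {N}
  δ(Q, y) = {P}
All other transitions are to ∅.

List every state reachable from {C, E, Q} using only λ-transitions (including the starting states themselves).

Start with {C, E, Q}.
From Q via λ: add A.
From A via λ: add K.
From K via λ: add B.
No new states can be added; the closed set is {A, B, C, E, K, Q}.

{A, B, C, E, K, Q}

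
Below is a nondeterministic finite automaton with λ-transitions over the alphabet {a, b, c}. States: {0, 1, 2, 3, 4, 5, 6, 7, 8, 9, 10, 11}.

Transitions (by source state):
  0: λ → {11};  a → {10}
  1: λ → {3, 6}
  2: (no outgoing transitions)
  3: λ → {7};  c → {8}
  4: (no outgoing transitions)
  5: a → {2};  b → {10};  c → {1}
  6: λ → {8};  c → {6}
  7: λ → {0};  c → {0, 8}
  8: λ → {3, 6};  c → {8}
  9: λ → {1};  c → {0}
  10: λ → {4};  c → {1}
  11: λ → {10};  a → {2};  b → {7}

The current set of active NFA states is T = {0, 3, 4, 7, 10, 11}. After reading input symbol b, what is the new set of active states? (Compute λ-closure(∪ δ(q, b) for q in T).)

11 on b → {7}.
No b-transition from 0, 3, 4, 7, 10.
Union after reading b: {7}.
Now take the λ-closure:
From 7 via λ: add 0.
From 0 via λ: add 11.
From 11 via λ: add 10.
From 10 via λ: add 4.
No new states can be added; the closed set is {0, 4, 7, 10, 11}.

{0, 4, 7, 10, 11}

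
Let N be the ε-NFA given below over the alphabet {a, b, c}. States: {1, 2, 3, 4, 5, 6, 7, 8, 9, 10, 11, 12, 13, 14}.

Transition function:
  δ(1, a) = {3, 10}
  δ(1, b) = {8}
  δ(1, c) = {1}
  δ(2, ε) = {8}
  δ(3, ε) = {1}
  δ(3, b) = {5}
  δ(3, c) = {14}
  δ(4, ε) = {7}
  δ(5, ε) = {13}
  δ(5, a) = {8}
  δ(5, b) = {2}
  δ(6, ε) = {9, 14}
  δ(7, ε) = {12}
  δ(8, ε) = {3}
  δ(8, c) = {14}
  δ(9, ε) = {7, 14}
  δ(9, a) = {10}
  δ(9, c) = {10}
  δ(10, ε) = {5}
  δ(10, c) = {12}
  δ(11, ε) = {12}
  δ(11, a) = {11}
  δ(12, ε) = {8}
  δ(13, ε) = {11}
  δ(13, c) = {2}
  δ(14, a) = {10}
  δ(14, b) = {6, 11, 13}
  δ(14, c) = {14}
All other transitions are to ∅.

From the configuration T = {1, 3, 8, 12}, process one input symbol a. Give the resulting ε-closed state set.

1 on a → {3, 10}.
No a-transition from 3, 8, 12.
Union after reading a: {3, 10}.
Now take the ε-closure:
From 3 via ε: add 1.
From 10 via ε: add 5.
From 5 via ε: add 13.
From 13 via ε: add 11.
From 11 via ε: add 12.
From 12 via ε: add 8.
No new states can be added; the closed set is {1, 3, 5, 8, 10, 11, 12, 13}.

{1, 3, 5, 8, 10, 11, 12, 13}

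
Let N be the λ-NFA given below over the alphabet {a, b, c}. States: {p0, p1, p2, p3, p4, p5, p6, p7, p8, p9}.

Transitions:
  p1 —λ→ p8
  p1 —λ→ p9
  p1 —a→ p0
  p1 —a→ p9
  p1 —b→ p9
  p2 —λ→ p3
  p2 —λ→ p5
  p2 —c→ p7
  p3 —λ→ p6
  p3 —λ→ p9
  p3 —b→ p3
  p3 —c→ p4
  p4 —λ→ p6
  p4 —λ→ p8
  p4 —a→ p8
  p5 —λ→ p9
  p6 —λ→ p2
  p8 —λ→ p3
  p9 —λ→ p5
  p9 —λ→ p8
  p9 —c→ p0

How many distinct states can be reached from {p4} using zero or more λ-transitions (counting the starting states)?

Start with {p4}.
From p4 via λ: add p6, p8.
From p6 via λ: add p2.
From p8 via λ: add p3.
From p2 via λ: add p5.
From p3 via λ: add p9.
λ-closure = {p2, p3, p4, p5, p6, p8, p9}, which has 7 states.

7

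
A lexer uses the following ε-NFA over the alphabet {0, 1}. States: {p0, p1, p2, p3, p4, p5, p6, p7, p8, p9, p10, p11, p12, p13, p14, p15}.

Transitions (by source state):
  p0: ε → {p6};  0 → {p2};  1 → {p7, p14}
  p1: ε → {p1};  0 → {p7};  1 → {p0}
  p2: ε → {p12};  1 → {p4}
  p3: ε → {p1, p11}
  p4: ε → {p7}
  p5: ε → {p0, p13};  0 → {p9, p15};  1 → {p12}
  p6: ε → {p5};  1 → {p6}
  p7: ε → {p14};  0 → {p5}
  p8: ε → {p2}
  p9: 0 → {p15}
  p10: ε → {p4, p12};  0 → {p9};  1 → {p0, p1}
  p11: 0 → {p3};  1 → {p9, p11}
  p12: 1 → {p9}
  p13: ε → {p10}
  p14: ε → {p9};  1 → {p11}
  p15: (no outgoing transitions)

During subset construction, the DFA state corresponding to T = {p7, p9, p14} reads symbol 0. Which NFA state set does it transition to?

{p0, p4, p5, p6, p7, p9, p10, p12, p13, p14, p15}

p7 on 0 → {p5}.
p9 on 0 → {p15}.
No 0-transition from p14.
Union after reading 0: {p5, p15}.
Now take the ε-closure:
From p5 via ε: add p0, p13.
From p0 via ε: add p6.
From p13 via ε: add p10.
From p10 via ε: add p4, p12.
From p4 via ε: add p7.
From p7 via ε: add p14.
From p14 via ε: add p9.
No new states can be added; the closed set is {p0, p4, p5, p6, p7, p9, p10, p12, p13, p14, p15}.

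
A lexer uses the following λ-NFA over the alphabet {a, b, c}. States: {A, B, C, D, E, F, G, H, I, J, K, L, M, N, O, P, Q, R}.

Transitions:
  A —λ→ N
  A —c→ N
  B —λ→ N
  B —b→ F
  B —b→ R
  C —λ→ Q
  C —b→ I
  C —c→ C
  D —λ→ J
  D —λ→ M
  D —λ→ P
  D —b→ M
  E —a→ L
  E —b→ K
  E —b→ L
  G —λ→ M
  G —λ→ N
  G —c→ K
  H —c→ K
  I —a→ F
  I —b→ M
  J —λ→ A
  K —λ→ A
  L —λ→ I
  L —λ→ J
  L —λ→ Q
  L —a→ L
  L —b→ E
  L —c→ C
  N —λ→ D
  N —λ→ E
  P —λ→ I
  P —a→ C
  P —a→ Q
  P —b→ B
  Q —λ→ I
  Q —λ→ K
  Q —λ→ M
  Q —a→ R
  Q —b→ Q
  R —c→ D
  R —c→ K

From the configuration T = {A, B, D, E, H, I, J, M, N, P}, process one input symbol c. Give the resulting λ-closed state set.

A on c → {N}.
H on c → {K}.
No c-transition from B, D, E, I, J, M, N, P.
Union after reading c: {K, N}.
Now take the λ-closure:
From K via λ: add A.
From N via λ: add D, E.
From D via λ: add J, M, P.
From P via λ: add I.
No new states can be added; the closed set is {A, D, E, I, J, K, M, N, P}.

{A, D, E, I, J, K, M, N, P}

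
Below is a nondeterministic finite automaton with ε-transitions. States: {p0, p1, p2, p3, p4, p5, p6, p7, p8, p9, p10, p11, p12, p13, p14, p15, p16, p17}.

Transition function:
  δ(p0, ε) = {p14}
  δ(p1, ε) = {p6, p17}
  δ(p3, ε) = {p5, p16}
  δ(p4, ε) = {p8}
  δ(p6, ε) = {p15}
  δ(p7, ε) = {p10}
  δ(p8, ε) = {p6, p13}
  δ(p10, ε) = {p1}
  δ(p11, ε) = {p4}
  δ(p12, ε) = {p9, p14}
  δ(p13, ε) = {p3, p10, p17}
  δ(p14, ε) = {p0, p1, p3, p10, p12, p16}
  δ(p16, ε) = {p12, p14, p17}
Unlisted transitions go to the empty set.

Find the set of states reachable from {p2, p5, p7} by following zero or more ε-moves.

{p1, p2, p5, p6, p7, p10, p15, p17}

Start with {p2, p5, p7}.
From p7 via ε: add p10.
From p10 via ε: add p1.
From p1 via ε: add p6, p17.
From p6 via ε: add p15.
No new states can be added; the closed set is {p1, p2, p5, p6, p7, p10, p15, p17}.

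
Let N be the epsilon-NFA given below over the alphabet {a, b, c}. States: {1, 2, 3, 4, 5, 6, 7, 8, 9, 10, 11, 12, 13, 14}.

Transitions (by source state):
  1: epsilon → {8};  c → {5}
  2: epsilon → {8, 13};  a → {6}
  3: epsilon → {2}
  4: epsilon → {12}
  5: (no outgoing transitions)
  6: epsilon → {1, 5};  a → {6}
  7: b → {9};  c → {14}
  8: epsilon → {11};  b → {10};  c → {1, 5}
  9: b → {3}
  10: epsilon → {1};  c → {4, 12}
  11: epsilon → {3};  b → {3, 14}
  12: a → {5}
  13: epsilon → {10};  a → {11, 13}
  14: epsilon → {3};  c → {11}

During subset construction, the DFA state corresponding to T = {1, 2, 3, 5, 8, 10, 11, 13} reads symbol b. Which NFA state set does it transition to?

{1, 2, 3, 8, 10, 11, 13, 14}

8 on b → {10}.
11 on b → {3, 14}.
No b-transition from 1, 2, 3, 5, 10, 13.
Union after reading b: {3, 10, 14}.
Now take the epsilon-closure:
From 3 via epsilon: add 2.
From 10 via epsilon: add 1.
From 1 via epsilon: add 8.
From 2 via epsilon: add 13.
From 8 via epsilon: add 11.
No new states can be added; the closed set is {1, 2, 3, 8, 10, 11, 13, 14}.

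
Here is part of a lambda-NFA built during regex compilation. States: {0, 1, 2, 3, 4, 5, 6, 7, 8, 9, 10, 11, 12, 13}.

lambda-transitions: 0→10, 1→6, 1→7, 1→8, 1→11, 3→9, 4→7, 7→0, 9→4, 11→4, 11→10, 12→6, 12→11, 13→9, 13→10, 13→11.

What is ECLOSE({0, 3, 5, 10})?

Start with {0, 3, 5, 10}.
From 3 via lambda: add 9.
From 9 via lambda: add 4.
From 4 via lambda: add 7.
No new states can be added; the closed set is {0, 3, 4, 5, 7, 9, 10}.

{0, 3, 4, 5, 7, 9, 10}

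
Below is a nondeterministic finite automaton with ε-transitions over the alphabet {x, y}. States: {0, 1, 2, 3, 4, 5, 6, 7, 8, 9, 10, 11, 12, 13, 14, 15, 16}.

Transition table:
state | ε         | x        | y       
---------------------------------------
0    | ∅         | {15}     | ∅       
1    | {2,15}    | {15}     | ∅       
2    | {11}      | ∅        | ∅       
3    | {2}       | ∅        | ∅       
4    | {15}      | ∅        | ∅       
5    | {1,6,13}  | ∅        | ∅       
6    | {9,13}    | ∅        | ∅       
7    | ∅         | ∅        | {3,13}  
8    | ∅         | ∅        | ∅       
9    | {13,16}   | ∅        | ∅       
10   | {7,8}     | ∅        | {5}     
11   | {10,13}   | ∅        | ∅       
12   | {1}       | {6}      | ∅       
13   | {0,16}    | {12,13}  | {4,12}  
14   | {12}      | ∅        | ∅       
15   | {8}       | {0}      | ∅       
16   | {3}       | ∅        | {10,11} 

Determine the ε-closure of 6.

{0, 2, 3, 6, 7, 8, 9, 10, 11, 13, 16}

Start with {6}.
From 6 via ε: add 9, 13.
From 9 via ε: add 16.
From 13 via ε: add 0.
From 16 via ε: add 3.
From 3 via ε: add 2.
From 2 via ε: add 11.
From 11 via ε: add 10.
From 10 via ε: add 7, 8.
No new states can be added; the closed set is {0, 2, 3, 6, 7, 8, 9, 10, 11, 13, 16}.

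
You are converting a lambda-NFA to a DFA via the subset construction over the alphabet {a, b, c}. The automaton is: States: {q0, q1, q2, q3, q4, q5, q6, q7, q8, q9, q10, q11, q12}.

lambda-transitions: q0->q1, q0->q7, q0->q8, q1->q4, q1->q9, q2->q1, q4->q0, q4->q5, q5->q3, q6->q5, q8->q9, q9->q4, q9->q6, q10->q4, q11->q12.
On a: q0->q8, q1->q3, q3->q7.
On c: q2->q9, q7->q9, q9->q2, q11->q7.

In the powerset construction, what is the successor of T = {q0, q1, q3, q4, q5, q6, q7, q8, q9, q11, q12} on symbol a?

q0 on a → {q8}.
q1 on a → {q3}.
q3 on a → {q7}.
No a-transition from q4, q5, q6, q7, q8, q9, q11, q12.
Union after reading a: {q3, q7, q8}.
Now take the lambda-closure:
From q8 via lambda: add q9.
From q9 via lambda: add q4, q6.
From q4 via lambda: add q0, q5.
From q0 via lambda: add q1.
No new states can be added; the closed set is {q0, q1, q3, q4, q5, q6, q7, q8, q9}.

{q0, q1, q3, q4, q5, q6, q7, q8, q9}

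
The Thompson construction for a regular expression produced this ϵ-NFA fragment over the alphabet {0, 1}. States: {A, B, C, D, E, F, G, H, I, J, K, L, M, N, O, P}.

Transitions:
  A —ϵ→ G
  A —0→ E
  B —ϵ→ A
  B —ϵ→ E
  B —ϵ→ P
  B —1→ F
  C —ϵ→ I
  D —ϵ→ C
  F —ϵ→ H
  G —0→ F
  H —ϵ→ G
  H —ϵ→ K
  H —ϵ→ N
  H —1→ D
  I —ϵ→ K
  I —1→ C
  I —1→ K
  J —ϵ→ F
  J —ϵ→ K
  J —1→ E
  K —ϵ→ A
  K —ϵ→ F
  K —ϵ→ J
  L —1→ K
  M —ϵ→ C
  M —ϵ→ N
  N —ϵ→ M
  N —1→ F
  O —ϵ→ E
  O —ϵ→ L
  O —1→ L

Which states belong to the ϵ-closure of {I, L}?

{A, C, F, G, H, I, J, K, L, M, N}

Start with {I, L}.
From I via ϵ: add K.
From K via ϵ: add A, F, J.
From A via ϵ: add G.
From F via ϵ: add H.
From H via ϵ: add N.
From N via ϵ: add M.
From M via ϵ: add C.
No new states can be added; the closed set is {A, C, F, G, H, I, J, K, L, M, N}.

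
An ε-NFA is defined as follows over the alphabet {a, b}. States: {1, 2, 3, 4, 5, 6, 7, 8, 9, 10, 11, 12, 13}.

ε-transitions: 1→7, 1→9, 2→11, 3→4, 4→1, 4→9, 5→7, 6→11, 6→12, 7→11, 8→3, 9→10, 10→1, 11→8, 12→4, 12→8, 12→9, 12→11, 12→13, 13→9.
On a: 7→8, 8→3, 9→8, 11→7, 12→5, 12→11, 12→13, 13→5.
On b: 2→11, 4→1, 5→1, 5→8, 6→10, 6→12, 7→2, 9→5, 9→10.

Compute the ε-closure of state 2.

{1, 2, 3, 4, 7, 8, 9, 10, 11}

Start with {2}.
From 2 via ε: add 11.
From 11 via ε: add 8.
From 8 via ε: add 3.
From 3 via ε: add 4.
From 4 via ε: add 1, 9.
From 1 via ε: add 7.
From 9 via ε: add 10.
No new states can be added; the closed set is {1, 2, 3, 4, 7, 8, 9, 10, 11}.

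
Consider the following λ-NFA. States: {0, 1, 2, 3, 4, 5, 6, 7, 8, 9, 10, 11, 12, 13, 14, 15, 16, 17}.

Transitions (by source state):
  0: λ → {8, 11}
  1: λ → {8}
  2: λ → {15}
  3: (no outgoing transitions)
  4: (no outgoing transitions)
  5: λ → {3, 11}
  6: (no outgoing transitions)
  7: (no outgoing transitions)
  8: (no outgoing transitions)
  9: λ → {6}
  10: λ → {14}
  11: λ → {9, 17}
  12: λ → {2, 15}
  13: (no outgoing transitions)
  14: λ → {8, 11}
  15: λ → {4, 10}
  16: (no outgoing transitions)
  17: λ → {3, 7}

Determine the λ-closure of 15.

{3, 4, 6, 7, 8, 9, 10, 11, 14, 15, 17}

Start with {15}.
From 15 via λ: add 4, 10.
From 10 via λ: add 14.
From 14 via λ: add 8, 11.
From 11 via λ: add 9, 17.
From 9 via λ: add 6.
From 17 via λ: add 3, 7.
No new states can be added; the closed set is {3, 4, 6, 7, 8, 9, 10, 11, 14, 15, 17}.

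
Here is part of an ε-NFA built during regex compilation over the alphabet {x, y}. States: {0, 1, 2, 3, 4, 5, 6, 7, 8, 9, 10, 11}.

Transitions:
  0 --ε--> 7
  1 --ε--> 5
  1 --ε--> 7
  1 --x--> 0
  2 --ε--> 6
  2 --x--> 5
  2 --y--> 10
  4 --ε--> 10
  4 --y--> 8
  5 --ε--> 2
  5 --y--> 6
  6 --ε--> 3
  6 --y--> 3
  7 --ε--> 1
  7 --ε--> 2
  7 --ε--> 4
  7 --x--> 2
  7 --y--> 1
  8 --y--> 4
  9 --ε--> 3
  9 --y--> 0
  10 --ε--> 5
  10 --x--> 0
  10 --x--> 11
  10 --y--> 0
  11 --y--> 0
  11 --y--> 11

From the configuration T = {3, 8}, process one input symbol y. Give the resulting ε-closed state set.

{2, 3, 4, 5, 6, 10}

8 on y → {4}.
No y-transition from 3.
Union after reading y: {4}.
Now take the ε-closure:
From 4 via ε: add 10.
From 10 via ε: add 5.
From 5 via ε: add 2.
From 2 via ε: add 6.
From 6 via ε: add 3.
No new states can be added; the closed set is {2, 3, 4, 5, 6, 10}.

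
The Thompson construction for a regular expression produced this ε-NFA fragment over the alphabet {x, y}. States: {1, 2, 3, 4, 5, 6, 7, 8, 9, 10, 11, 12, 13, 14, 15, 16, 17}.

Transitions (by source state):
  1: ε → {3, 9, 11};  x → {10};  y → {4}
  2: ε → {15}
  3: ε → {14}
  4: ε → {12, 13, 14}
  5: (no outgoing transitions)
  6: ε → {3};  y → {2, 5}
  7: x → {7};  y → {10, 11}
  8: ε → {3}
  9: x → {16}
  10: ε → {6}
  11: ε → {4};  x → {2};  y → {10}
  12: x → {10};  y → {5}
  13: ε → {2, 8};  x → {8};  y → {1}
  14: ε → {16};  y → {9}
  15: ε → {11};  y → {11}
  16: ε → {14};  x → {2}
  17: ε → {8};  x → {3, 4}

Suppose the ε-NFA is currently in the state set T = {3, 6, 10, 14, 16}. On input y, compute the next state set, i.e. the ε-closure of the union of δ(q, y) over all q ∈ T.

{2, 3, 4, 5, 8, 9, 11, 12, 13, 14, 15, 16}

6 on y → {2, 5}.
14 on y → {9}.
No y-transition from 3, 10, 16.
Union after reading y: {2, 5, 9}.
Now take the ε-closure:
From 2 via ε: add 15.
From 15 via ε: add 11.
From 11 via ε: add 4.
From 4 via ε: add 12, 13, 14.
From 13 via ε: add 8.
From 14 via ε: add 16.
From 8 via ε: add 3.
No new states can be added; the closed set is {2, 3, 4, 5, 8, 9, 11, 12, 13, 14, 15, 16}.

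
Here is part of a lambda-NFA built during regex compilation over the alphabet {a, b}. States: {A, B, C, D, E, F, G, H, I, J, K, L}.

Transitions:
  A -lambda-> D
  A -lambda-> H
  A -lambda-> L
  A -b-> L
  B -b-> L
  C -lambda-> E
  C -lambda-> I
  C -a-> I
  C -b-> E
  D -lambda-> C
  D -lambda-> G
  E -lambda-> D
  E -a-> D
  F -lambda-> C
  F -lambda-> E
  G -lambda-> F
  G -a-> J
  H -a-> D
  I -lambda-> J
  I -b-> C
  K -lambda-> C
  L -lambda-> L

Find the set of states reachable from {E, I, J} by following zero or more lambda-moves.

{C, D, E, F, G, I, J}

Start with {E, I, J}.
From E via lambda: add D.
From D via lambda: add C, G.
From G via lambda: add F.
No new states can be added; the closed set is {C, D, E, F, G, I, J}.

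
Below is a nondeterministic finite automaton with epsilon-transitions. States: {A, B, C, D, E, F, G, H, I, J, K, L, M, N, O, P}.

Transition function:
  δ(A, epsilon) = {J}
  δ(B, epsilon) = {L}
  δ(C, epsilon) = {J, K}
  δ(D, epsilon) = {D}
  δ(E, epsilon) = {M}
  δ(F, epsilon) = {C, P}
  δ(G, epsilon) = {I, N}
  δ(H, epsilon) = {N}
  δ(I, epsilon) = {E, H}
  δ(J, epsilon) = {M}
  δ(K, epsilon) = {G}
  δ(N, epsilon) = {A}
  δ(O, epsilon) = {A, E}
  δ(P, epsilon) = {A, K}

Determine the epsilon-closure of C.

Start with {C}.
From C via epsilon: add J, K.
From J via epsilon: add M.
From K via epsilon: add G.
From G via epsilon: add I, N.
From I via epsilon: add E, H.
From N via epsilon: add A.
No new states can be added; the closed set is {A, C, E, G, H, I, J, K, M, N}.

{A, C, E, G, H, I, J, K, M, N}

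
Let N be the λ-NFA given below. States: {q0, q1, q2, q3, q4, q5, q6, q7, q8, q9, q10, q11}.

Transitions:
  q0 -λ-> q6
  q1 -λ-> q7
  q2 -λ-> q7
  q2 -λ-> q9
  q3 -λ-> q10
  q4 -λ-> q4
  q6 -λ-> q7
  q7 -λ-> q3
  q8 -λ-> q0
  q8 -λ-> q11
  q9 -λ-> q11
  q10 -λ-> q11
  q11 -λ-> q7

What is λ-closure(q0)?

{q0, q3, q6, q7, q10, q11}

Start with {q0}.
From q0 via λ: add q6.
From q6 via λ: add q7.
From q7 via λ: add q3.
From q3 via λ: add q10.
From q10 via λ: add q11.
No new states can be added; the closed set is {q0, q3, q6, q7, q10, q11}.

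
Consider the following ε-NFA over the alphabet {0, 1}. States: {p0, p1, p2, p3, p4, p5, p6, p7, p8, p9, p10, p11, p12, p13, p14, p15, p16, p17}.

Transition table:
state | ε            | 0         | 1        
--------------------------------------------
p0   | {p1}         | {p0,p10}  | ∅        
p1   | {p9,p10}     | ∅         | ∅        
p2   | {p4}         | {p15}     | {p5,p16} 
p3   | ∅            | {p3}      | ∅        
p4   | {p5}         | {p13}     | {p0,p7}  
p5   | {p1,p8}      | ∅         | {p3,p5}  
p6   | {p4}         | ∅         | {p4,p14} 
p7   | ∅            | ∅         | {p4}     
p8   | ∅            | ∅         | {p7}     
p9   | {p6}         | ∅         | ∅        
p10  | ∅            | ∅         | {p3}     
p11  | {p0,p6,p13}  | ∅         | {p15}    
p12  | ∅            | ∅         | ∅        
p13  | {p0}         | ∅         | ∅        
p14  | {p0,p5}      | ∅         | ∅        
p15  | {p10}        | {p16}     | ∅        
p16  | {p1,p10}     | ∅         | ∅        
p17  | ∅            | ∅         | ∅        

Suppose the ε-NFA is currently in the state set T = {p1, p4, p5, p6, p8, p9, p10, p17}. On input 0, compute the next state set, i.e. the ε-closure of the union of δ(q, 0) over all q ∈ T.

p4 on 0 → {p13}.
No 0-transition from p1, p5, p6, p8, p9, p10, p17.
Union after reading 0: {p13}.
Now take the ε-closure:
From p13 via ε: add p0.
From p0 via ε: add p1.
From p1 via ε: add p9, p10.
From p9 via ε: add p6.
From p6 via ε: add p4.
From p4 via ε: add p5.
From p5 via ε: add p8.
No new states can be added; the closed set is {p0, p1, p4, p5, p6, p8, p9, p10, p13}.

{p0, p1, p4, p5, p6, p8, p9, p10, p13}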